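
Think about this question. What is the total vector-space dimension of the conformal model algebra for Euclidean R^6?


The conformal model of R^6 uses Cl(7,1): the 6 Euclidean generators plus two extra orthogonal generators e+ (e+^2 = +1) and e- (e-^2 = -1), from which the null vectors e0, einf are built.
Number of generators m = 6 + 2 = 8.
dim Cl(p,q) = 2^m = 2^8 = 256


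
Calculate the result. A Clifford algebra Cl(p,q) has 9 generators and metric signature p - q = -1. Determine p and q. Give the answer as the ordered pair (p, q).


We need p + q = 9 and p - q = -1.
Adding: 2p = 9 + (-1) = 8, so p = 4.
Then q = 9 - 4 = 5.
(p, q) = (4, 5)


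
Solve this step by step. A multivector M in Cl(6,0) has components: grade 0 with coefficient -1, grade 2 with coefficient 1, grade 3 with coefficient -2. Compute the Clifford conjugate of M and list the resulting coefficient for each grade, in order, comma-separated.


Clifford conjugate sign for grade k: (-1)^(k(k+1)/2)
Grade 0: (-1)^(0*1/2) = (-1)^0 = 1, coeff -1 -> -1
Grade 2: (-1)^(2*3/2) = (-1)^3 = -1, coeff 1 -> -1
Grade 3: (-1)^(3*4/2) = (-1)^6 = 1, coeff -2 -> -2
Conjugated coefficients: -1, -1, -2


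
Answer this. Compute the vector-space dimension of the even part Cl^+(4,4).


Even subalgebra dimension = 2^(n-1)
n = 4 + 4 = 8
2^(8 - 1) = 2^7 = 128
Verification: sum of C(8,k) for even k = 1 + 28 + 70 + 28 + 1 = 128
Result = 128


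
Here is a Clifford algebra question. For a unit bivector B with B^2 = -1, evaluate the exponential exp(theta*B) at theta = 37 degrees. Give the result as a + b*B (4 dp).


For a unit bivector B with B^2 = -1, the exponential series gives
e^(theta*B) = cos(theta) + sin(theta)*B (the GA analogue of Euler's formula).
theta = 37 degrees = 0.645772 rad
cos(37 deg) = 0.7986
sin(37 deg) = 0.6018
exp(theta*B) = 0.7986 + 0.6018*B


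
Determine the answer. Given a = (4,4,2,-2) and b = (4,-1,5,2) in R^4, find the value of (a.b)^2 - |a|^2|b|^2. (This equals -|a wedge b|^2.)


a . b = 4*4 + 4*(-1) + 2*5 + (-2)*2
= 16 + (-4) + 10 + (-4) = 18
|a|^2 = 4^2 + 4^2 + 2^2 + (-2)^2 = 40
|b|^2 = 4^2 + (-1)^2 + 5^2 + 2^2 = 46
(a.b)^2 = 18^2 = 324
|a|^2 * |b|^2 = 40 * 46 = 1840
Result = 324 - 1840 = -1516


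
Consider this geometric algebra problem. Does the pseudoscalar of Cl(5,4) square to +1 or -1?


The pseudoscalar I = e1...e_n (product of all n generators) of Cl(p,q) satisfies I^2 = (-1)^(q + n(n-1)/2).
p = 5, q = 4, n = p + q = 9
n(n-1)/2 = 9 * 8 / 2 = 36
Exponent = q + n(n-1)/2 = 4 + 36 = 40
I^2 = (-1)^40 = +1


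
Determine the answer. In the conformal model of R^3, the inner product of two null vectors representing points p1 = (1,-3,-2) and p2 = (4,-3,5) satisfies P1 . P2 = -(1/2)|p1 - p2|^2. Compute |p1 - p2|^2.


p1 - p2 = (-3, 0, -7)
|p1 - p2|^2 = (-3)^2 + 0^2 + (-7)^2
= 9 + 0 + 49
= 58


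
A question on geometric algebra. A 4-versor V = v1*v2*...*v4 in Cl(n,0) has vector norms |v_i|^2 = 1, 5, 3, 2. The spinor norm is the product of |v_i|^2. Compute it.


Spinor norm N(V) = |v1|^2 * |v2|^2 * ... * |v4|^2
= 1 * 5 * 3 * 2
Running product: 1, 5, 15, 30
N(V) = 30


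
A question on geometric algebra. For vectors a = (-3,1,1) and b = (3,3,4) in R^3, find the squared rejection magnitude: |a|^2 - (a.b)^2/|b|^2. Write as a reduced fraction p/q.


|a|^2 = (-3)^2 + 1^2 + 1^2 = 11
|b|^2 = 3^2 + 3^2 + 4^2 = 34
a . b = (-3)*3 + 1*3 + 1*4 = -2
(a.b)^2 = (-2)^2 = 4
|rej|^2 = 11 - 4/34
= (374 - 4)/34
= 370/34
In lowest terms: 185/17


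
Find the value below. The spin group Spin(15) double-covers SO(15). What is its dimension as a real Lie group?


Spin(n) double-covers SO(n); both have Lie algebra so(n) of dimension n(n-1)/2.
n = 15
n(n-1) = 15 * 14 = 210
dim Spin(15) = 210/2 = 105


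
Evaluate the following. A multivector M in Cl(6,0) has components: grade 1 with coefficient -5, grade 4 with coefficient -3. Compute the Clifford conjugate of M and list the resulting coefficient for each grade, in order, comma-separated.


Clifford conjugate sign for grade k: (-1)^(k(k+1)/2)
Grade 1: (-1)^(1*2/2) = (-1)^1 = -1, coeff -5 -> 5
Grade 4: (-1)^(4*5/2) = (-1)^10 = 1, coeff -3 -> -3
Conjugated coefficients: 5, -3


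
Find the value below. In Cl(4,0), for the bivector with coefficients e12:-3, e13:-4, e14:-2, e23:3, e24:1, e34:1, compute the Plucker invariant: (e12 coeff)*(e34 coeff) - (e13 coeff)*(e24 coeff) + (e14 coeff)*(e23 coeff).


Plucker relation: af - be + cd
a*f = (-3)*1 = -3
b*e = (-4)*1 = -4
c*d = (-2)*3 = -6
af - be + cd = -3 - (-4) + (-6)
= -5


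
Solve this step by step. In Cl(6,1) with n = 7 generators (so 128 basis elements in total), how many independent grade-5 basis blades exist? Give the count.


Number of grade-k basis blades in Cl(p,q) with n = p + q is C(n, k).
n = 6 + 1 = 7
C(7, 5) = 7! / (5! * 2!)
= 5040 / (120 * 2)
= 21


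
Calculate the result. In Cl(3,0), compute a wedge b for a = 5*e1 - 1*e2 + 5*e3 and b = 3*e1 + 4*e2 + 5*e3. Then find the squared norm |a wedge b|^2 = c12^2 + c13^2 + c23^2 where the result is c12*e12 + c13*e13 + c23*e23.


a wedge b = (a1*b2 - a2*b1)*e12 + (a1*b3 - a3*b1)*e13 + (a2*b3 - a3*b2)*e23
e12 coeff: 5*4 - (-1)*3 = 20 - (-3) = 23
e13 coeff: 5*5 - 5*3 = 25 - 15 = 10
e23 coeff: (-1)*5 - 5*4 = -5 - 20 = -25
|a wedge b|^2 = 23^2 + 10^2 + (-25)^2
= 529 + 100 + 625
= 1254


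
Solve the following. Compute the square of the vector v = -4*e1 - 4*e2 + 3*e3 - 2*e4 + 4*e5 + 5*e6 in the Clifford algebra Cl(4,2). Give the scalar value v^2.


v^2 = sum of c_i^2 * e_i^2
Positive signature terms (e_i^2 = +1): (-4)^2 + (-4)^2 + 3^2 + (-2)^2 = 45
Negative signature terms (e_j^2 = -1): 4^2 + 5^2 = 41
v^2 = 45 - 41 = 4


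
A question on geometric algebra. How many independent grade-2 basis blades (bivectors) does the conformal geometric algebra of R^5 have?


The conformal model of R^5 uses Cl(6,1) with m = 5 + 2 = 7 generators.
Number of grade-2 blades = C(m, 2) = C(7, 2)
= 7*6/2 = 21


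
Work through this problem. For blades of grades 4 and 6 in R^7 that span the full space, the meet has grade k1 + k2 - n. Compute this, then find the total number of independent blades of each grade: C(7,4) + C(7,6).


Meet grade = grade(A) + grade(B) - n
= 4 + 6 - 7 = 3
C(7,4) = 35
C(7,6) = 7
dim_A + dim_B = 35 + 7 = 42


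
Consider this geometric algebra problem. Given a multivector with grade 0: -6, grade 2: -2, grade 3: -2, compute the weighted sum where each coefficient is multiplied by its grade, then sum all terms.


Grade-weighted sum = sum of grade_k * coefficient_k
0*(-6) = 0
2*(-2) = -4
3*(-2) = -6
Total = 0 + (-4) + (-6) = -10


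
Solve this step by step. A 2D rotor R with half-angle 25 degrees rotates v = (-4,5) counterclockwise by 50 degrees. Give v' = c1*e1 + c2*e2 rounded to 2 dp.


Rotor R = cos(25deg) - sin(25deg)*e12
Rotation angle theta = 2 * 25 = 50 degrees
v' = R*v*~R rotates v by theta.
cos(50deg) = 0.6428, sin(50deg) = 0.7660
v'_1 = -4*cos(50deg) - 5*sin(50deg)
= -4*0.6428 - 5*0.7660
= -6.40
v'_2 = -4*sin(50deg) + 5*cos(50deg)
= -4*0.7660 + 5*0.6428
= 0.15
v' = -6.40*e1 + 0.15*e2


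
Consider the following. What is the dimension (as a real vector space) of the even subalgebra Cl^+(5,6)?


Even subalgebra dimension = 2^(n-1)
n = 5 + 6 = 11
2^(11 - 1) = 2^10 = 1024
Verification: sum of C(11,k) for even k = 1 + 55 + 330 + 462 + 165 + 11 = 1024
Result = 1024


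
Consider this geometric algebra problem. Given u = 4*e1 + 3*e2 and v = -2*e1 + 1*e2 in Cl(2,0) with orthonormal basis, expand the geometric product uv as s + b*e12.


Expand: (4*e1 + 3*e2)(-2*e1 + 1*e2)
= 4*(-2)*e1e1 + 4*1*e1e2 + 3*(-2)*e2e1 + 3*1*e2e2
Using e1^2 = e2^2 = 1, e2e1 = -e1e2:
Scalar part s = 4*(-2) + 3*1 = -8 + 3 = -5
Bivector part b = 4*1 - 3*(-2) = 4 - (-6) = 10
uv = -5 + 10*e12


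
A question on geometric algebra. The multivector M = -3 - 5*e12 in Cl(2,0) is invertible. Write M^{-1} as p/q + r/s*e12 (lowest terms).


M = -3 - 5*e12, where e12^2 = -1.
Since M commutes with its reverse ~M = a - b*e12, M * ~M = a^2 - b^2*e12^2 = a^2 + b^2.
So M^{-1} = ~M / (a^2 + b^2) = (a - b*e12)/(a^2 + b^2).
a^2 + b^2 = 9 + 25 = 34
Scalar part = -3/34 = -3/34
Bivector coeff = 5/34 = 5/34
M^{-1} = -3/34 + 5/34*e12


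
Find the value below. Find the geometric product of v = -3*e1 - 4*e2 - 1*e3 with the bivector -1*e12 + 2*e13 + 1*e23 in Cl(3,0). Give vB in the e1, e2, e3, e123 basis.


vB has grade-1 (vector) and grade-3 (trivector) parts: vB = (v _| B) + (v ^ B).
Vector part <vB>_1:
  e1: -v2*b12 - v3*b13 = -(-4)*(-1) - (-1)*(2) = -2
  e2: v1*b12 - v3*b23 = (-3)*(-1) - (-1)*(1) = 4
  e3: v1*b13 + v2*b23 = (-3)*(2) + (-4)*(1) = -10
Trivector part <vB>_3:
  e123: v1*b23 - v2*b13 + v3*b12 = (-3)*(1) - (-4)*(2) + (-1)*(-1) = 6
vB = -2*e1 + 4*e2 - 10*e3 + 6*e123


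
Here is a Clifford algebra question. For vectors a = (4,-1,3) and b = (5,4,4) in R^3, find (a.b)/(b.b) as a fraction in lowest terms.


Projection coefficient = (a . b) / (b . b)
a . b = 4*5 + (-1)*4 + 3*4
= 20 + (-4) + 12 = 28
b . b = 5^2 + 4^2 + 4^2
= 25 + 16 + 16 = 57
Coefficient = 28/57
In lowest terms: 28/57


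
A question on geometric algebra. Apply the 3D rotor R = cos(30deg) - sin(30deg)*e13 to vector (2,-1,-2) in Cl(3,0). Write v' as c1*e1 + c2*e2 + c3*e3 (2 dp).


Rotor R = cos(30deg) - sin(30deg)*e13
Rotation angle theta = 2 * 30 = 60 degrees in the e13 plane (e1 -> e3).
The component perpendicular to the plane (e2) is invariant: v'_2 = v2 = -1.00
cos(60deg) = 0.5000, sin(60deg) = 0.8660
v'_1 = v1*cos(theta) - v3*sin(theta) = 2*0.5000 - (-2)*0.8660 = 2.73
v'_3 = v1*sin(theta) + v3*cos(theta) = 2*0.8660 + (-2)*0.5000 = 0.73
v' = 2.73*e1 - 1.00*e2 + 0.73*e3


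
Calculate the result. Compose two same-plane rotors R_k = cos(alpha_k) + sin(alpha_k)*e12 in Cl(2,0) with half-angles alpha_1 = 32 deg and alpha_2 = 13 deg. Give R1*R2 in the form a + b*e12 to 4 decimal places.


Same-plane rotors commute and their half-angles add:
R1*R2 = cos(a1 + a2) + sin(a1 + a2)*e12.
a1 + a2 = 32 + 13 = 45 deg
cos(45 deg) = 0.7071
sin(45 deg) = 0.7071
R1*R2 = 0.7071 + 0.7071*e12


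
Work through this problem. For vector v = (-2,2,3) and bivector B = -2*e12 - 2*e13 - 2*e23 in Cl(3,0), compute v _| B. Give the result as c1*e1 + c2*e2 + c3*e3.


Left contraction v _| B = <vB>_1 (grade-1 part of the geometric product vB).
Using e1_|e12 = e2, e2_|e12 = -e1, e1_|e13 = e3, e3_|e13 = -e1, e2_|e23 = e3, e3_|e23 = -e2:
e1 coeff: -v2*b12 - v3*b13 = -(2)*(-2) - (3)*(-2) = 10
e2 coeff: v1*b12 - v3*b23 = (-2)*(-2) - (3)*(-2) = 10
e3 coeff: v1*b13 + v2*b23 = (-2)*(-2) + (2)*(-2) = 0
v _| B = 10*e1 + 10*e2 + 0*e3


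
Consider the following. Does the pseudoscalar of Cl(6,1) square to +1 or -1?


The pseudoscalar I = e1...e_n (product of all n generators) of Cl(p,q) satisfies I^2 = (-1)^(q + n(n-1)/2).
p = 6, q = 1, n = p + q = 7
n(n-1)/2 = 7 * 6 / 2 = 21
Exponent = q + n(n-1)/2 = 1 + 21 = 22
I^2 = (-1)^22 = +1


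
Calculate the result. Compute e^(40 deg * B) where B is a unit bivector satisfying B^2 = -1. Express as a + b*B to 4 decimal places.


For a unit bivector B with B^2 = -1, the exponential series gives
e^(theta*B) = cos(theta) + sin(theta)*B (the GA analogue of Euler's formula).
theta = 40 degrees = 0.698132 rad
cos(40 deg) = 0.7660
sin(40 deg) = 0.6428
exp(theta*B) = 0.7660 + 0.6428*B


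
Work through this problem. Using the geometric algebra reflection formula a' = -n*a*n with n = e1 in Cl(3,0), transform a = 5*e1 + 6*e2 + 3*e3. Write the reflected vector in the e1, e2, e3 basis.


Reflection formula: a' = -n*a*n, with n = e1 (unit vector, n^2 = 1).
For reflection through hyperplane perp to e1:
The component along e1 flips sign, others stay.
a = (5, 6, 3)
a' = (-5, 6, 3)
a' = -5*e1 + 6*e2 + 3*e3


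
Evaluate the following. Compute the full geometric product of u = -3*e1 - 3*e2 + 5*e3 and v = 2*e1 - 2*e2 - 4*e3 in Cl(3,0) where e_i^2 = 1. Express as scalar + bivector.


In Cl(3,0): e_i^2 = 1, e_ie_j = -e_je_i for i != j.
Scalar part = u . v = (-3)*2 + (-3)*(-2) + 5*(-4)
= -6 + 6 + (-20) = -20
e12 coeff = (-3)*(-2) - (-3)*2 = 6 - (-6) = 12
e13 coeff = (-3)*(-4) - 5*2 = 12 - 10 = 2
e23 coeff = (-3)*(-4) - 5*(-2) = 12 - (-10) = 22
uv = -20 + 12*e12 + 2*e13 + 22*e23


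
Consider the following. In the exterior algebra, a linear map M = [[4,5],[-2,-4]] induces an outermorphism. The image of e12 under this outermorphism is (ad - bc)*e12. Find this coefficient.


The outermorphism of a linear map f sends e1^e2 to f(e1)^f(e2).
f(e1) = 4*e1 - 2*e2
f(e2) = 5*e1 - 4*e2
f(e1) ^ f(e2) = (4*e1 - 2*e2) ^ (5*e1 - 4*e2)
= 4*(-4)*e12 + (-2)*5*e21
= (-16 - (-10))*e12
= -6*e12
Coefficient = -6


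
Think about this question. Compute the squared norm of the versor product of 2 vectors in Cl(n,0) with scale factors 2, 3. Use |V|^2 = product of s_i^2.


Each vector v_i has |v_i|^2 = s_i^2
Squared scales: 2^2 = 4, 3^2 = 9
|V|^2 = 4 * 9
= 36


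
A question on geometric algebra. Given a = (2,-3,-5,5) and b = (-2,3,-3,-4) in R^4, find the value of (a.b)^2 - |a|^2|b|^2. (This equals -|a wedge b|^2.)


a . b = 2*(-2) + (-3)*3 + (-5)*(-3) + 5*(-4)
= -4 + (-9) + 15 + (-20) = -18
|a|^2 = 2^2 + (-3)^2 + (-5)^2 + 5^2 = 63
|b|^2 = (-2)^2 + 3^2 + (-3)^2 + (-4)^2 = 38
(a.b)^2 = (-18)^2 = 324
|a|^2 * |b|^2 = 63 * 38 = 2394
Result = 324 - 2394 = -2070


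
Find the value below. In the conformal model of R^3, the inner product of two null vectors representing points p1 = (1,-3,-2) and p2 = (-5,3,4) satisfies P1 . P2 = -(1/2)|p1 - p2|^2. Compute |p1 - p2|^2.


p1 - p2 = (6, -6, -6)
|p1 - p2|^2 = 6^2 + (-6)^2 + (-6)^2
= 36 + 36 + 36
= 108


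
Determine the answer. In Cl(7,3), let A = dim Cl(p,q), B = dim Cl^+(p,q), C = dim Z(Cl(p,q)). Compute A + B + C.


n = 7 + 3 = 10
Total dim = 2^10 = 1024
Even subalgebra dim = 2^9 = 512
n is even, so center dim = 1
Sum = 1024 + 512 + 1 = 1537


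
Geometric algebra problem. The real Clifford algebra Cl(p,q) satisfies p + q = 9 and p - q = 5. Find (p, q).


We need p + q = 9 and p - q = 5.
Adding: 2p = 9 + 5 = 14, so p = 7.
Then q = 9 - 7 = 2.
(p, q) = (7, 2)


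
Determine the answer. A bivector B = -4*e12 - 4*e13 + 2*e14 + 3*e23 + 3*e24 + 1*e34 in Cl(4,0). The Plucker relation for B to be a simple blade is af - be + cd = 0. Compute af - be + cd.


Plucker relation: af - be + cd
a*f = (-4)*1 = -4
b*e = (-4)*3 = -12
c*d = 2*3 = 6
af - be + cd = -4 - (-12) + 6
= 14


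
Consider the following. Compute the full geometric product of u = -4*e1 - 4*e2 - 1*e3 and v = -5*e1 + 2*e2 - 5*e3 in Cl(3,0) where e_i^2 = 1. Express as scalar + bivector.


In Cl(3,0): e_i^2 = 1, e_ie_j = -e_je_i for i != j.
Scalar part = u . v = (-4)*(-5) + (-4)*2 + (-1)*(-5)
= 20 + (-8) + 5 = 17
e12 coeff = (-4)*2 - (-4)*(-5) = -8 - 20 = -28
e13 coeff = (-4)*(-5) - (-1)*(-5) = 20 - 5 = 15
e23 coeff = (-4)*(-5) - (-1)*2 = 20 - (-2) = 22
uv = 17 - 28*e12 + 15*e13 + 22*e23


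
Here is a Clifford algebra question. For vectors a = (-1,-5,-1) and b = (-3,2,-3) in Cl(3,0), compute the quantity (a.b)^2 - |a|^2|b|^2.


a . b = (-1)*(-3) + (-5)*2 + (-1)*(-3)
= 3 + (-10) + 3 = -4
|a|^2 = (-1)^2 + (-5)^2 + (-1)^2 = 27
|b|^2 = (-3)^2 + 2^2 + (-3)^2 = 22
(a.b)^2 = (-4)^2 = 16
|a|^2 * |b|^2 = 27 * 22 = 594
Result = 16 - 594 = -578


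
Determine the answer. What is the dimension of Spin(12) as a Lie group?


Spin(n) double-covers SO(n); both have Lie algebra so(n) of dimension n(n-1)/2.
n = 12
n(n-1) = 12 * 11 = 132
dim Spin(12) = 132/2 = 66


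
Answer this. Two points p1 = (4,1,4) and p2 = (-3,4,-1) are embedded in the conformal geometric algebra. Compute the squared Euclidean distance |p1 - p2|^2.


p1 - p2 = (7, -3, 5)
|p1 - p2|^2 = 7^2 + (-3)^2 + 5^2
= 49 + 9 + 25
= 83


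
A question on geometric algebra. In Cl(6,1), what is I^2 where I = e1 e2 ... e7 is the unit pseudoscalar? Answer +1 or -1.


The pseudoscalar I = e1...e_n (product of all n generators) of Cl(p,q) satisfies I^2 = (-1)^(q + n(n-1)/2).
p = 6, q = 1, n = p + q = 7
n(n-1)/2 = 7 * 6 / 2 = 21
Exponent = q + n(n-1)/2 = 1 + 21 = 22
I^2 = (-1)^22 = +1


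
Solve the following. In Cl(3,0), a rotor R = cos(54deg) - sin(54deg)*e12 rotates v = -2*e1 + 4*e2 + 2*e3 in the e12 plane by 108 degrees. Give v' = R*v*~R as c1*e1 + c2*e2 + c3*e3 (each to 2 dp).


Rotor R = cos(54deg) - sin(54deg)*e12
Rotation angle theta = 2 * 54 = 108 degrees in the e12 plane (e1 -> e2).
The component perpendicular to the plane (e3) is invariant: v'_3 = v3 = 2.00
cos(108deg) = -0.3090, sin(108deg) = 0.9511
v'_1 = v1*cos(theta) - v2*sin(theta) = -2*(-0.3090) - 4*0.9511 = -3.19
v'_2 = v1*sin(theta) + v2*cos(theta) = -2*0.9511 + 4*(-0.3090) = -3.14
v' = -3.19*e1 - 3.14*e2 + 2.00*e3


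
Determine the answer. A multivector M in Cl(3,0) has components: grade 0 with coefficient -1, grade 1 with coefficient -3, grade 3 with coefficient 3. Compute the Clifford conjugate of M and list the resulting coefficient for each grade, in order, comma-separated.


Clifford conjugate sign for grade k: (-1)^(k(k+1)/2)
Grade 0: (-1)^(0*1/2) = (-1)^0 = 1, coeff -1 -> -1
Grade 1: (-1)^(1*2/2) = (-1)^1 = -1, coeff -3 -> 3
Grade 3: (-1)^(3*4/2) = (-1)^6 = 1, coeff 3 -> 3
Conjugated coefficients: -1, 3, 3


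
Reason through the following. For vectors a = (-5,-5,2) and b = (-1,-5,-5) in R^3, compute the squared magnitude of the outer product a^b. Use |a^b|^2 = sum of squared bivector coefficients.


a wedge b = (a1*b2 - a2*b1)*e12 + (a1*b3 - a3*b1)*e13 + (a2*b3 - a3*b2)*e23
e12 coeff: (-5)*(-5) - (-5)*(-1) = 25 - 5 = 20
e13 coeff: (-5)*(-5) - 2*(-1) = 25 - (-2) = 27
e23 coeff: (-5)*(-5) - 2*(-5) = 25 - (-10) = 35
|a wedge b|^2 = 20^2 + 27^2 + 35^2
= 400 + 729 + 1225
= 2354


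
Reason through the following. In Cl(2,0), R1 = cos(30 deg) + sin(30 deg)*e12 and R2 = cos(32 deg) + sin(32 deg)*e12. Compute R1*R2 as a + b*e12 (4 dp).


Same-plane rotors commute and their half-angles add:
R1*R2 = cos(a1 + a2) + sin(a1 + a2)*e12.
a1 + a2 = 30 + 32 = 62 deg
cos(62 deg) = 0.4695
sin(62 deg) = 0.8829
R1*R2 = 0.4695 + 0.8829*e12


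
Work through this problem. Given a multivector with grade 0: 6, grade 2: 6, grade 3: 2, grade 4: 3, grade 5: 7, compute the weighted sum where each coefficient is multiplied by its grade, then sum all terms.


Grade-weighted sum = sum of grade_k * coefficient_k
0*6 = 0
2*6 = 12
3*2 = 6
4*3 = 12
5*7 = 35
Total = 0 + 12 + 6 + 12 + 35 = 65


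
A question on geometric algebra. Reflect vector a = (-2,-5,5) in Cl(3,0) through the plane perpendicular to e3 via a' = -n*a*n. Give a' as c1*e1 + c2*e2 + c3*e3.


Reflection formula: a' = -n*a*n, with n = e3 (unit vector, n^2 = 1).
For reflection through hyperplane perp to e3:
The component along e3 flips sign, others stay.
a = (-2, -5, 5)
a' = (-2, -5, -5)
a' = -2*e1 - 5*e2 - 5*e3


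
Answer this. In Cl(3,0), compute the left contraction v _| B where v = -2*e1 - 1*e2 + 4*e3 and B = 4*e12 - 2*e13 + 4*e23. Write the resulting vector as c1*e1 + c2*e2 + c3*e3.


Left contraction v _| B = <vB>_1 (grade-1 part of the geometric product vB).
Using e1_|e12 = e2, e2_|e12 = -e1, e1_|e13 = e3, e3_|e13 = -e1, e2_|e23 = e3, e3_|e23 = -e2:
e1 coeff: -v2*b12 - v3*b13 = -(-1)*(4) - (4)*(-2) = 12
e2 coeff: v1*b12 - v3*b23 = (-2)*(4) - (4)*(4) = -24
e3 coeff: v1*b13 + v2*b23 = (-2)*(-2) + (-1)*(4) = 0
v _| B = 12*e1 - 24*e2 + 0*e3


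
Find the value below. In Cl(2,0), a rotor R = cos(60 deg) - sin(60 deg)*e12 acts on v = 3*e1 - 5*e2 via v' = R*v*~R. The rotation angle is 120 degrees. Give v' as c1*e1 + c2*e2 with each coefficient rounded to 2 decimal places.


Rotor R = cos(60deg) - sin(60deg)*e12
Rotation angle theta = 2 * 60 = 120 degrees
v' = R*v*~R rotates v by theta.
cos(120deg) = -0.5000, sin(120deg) = 0.8660
v'_1 = 3*cos(120deg) - (-5)*sin(120deg)
= 3*(-0.5000) - (-5)*0.8660
= 2.83
v'_2 = 3*sin(120deg) + (-5)*cos(120deg)
= 3*0.8660 + (-5)*(-0.5000)
= 5.10
v' = 2.83*e1 + 5.10*e2


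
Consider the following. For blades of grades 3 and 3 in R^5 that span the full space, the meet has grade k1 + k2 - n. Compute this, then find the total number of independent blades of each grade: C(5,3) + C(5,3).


Meet grade = grade(A) + grade(B) - n
= 3 + 3 - 5 = 1
C(5,3) = 10
C(5,3) = 10
dim_A + dim_B = 10 + 10 = 20


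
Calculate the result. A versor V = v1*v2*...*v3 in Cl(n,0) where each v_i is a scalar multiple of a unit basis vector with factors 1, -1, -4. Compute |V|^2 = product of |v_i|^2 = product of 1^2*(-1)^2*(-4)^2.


Each vector v_i has |v_i|^2 = s_i^2
Squared scales: 1^2 = 1, (-1)^2 = 1, (-4)^2 = 16
|V|^2 = 1 * 1 * 16
= 16


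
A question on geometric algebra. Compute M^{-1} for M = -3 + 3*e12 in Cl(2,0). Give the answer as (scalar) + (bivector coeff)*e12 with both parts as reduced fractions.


M = -3 + 3*e12, where e12^2 = -1.
Since M commutes with its reverse ~M = a - b*e12, M * ~M = a^2 - b^2*e12^2 = a^2 + b^2.
So M^{-1} = ~M / (a^2 + b^2) = (a - b*e12)/(a^2 + b^2).
a^2 + b^2 = 9 + 9 = 18
Scalar part = -3/18 = -1/6
Bivector coeff = -3/18 = -1/6
M^{-1} = -1/6 - 1/6*e12


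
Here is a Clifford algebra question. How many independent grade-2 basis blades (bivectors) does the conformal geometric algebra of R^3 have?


The conformal model of R^3 uses Cl(4,1) with m = 3 + 2 = 5 generators.
Number of grade-2 blades = C(m, 2) = C(5, 2)
= 5*4/2 = 10


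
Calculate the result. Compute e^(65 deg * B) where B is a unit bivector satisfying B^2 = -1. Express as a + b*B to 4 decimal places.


For a unit bivector B with B^2 = -1, the exponential series gives
e^(theta*B) = cos(theta) + sin(theta)*B (the GA analogue of Euler's formula).
theta = 65 degrees = 1.134464 rad
cos(65 deg) = 0.4226
sin(65 deg) = 0.9063
exp(theta*B) = 0.4226 + 0.9063*B


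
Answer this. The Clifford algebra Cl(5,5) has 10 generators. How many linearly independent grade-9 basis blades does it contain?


Number of grade-k basis blades in Cl(p,q) with n = p + q is C(n, k).
n = 5 + 5 = 10
C(10, 9) = 10! / (9! * 1!)
= 3628800 / (362880 * 1)
= 10


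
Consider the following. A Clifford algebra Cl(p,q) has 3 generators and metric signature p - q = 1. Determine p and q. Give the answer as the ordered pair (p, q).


We need p + q = 3 and p - q = 1.
Adding: 2p = 3 + 1 = 4, so p = 2.
Then q = 3 - 2 = 1.
(p, q) = (2, 1)


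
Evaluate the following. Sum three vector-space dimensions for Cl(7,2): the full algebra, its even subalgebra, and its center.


n = 7 + 2 = 9
Total dim = 2^9 = 512
Even subalgebra dim = 2^8 = 256
n is odd, so center dim = 2
Sum = 512 + 256 + 2 = 770


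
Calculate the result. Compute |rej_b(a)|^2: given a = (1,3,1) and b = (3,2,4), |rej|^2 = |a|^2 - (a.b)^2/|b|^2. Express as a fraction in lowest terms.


|a|^2 = 1^2 + 3^2 + 1^2 = 11
|b|^2 = 3^2 + 2^2 + 4^2 = 29
a . b = 1*3 + 3*2 + 1*4 = 13
(a.b)^2 = 13^2 = 169
|rej|^2 = 11 - 169/29
= (319 - 169)/29
= 150/29
In lowest terms: 150/29


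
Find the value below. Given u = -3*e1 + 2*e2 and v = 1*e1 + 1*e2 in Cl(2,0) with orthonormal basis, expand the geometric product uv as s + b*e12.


Expand: (-3*e1 + 2*e2)(1*e1 + 1*e2)
= (-3)*1*e1e1 + (-3)*1*e1e2 + 2*1*e2e1 + 2*1*e2e2
Using e1^2 = e2^2 = 1, e2e1 = -e1e2:
Scalar part s = (-3)*1 + 2*1 = -3 + 2 = -1
Bivector part b = (-3)*1 - 2*1 = -3 - 2 = -5
uv = -1 - 5*e12


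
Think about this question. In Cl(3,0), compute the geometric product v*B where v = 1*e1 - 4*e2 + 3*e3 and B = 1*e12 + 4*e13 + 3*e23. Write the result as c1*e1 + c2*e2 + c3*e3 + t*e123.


vB has grade-1 (vector) and grade-3 (trivector) parts: vB = (v _| B) + (v ^ B).
Vector part <vB>_1:
  e1: -v2*b12 - v3*b13 = -(-4)*(1) - (3)*(4) = -8
  e2: v1*b12 - v3*b23 = (1)*(1) - (3)*(3) = -8
  e3: v1*b13 + v2*b23 = (1)*(4) + (-4)*(3) = -8
Trivector part <vB>_3:
  e123: v1*b23 - v2*b13 + v3*b12 = (1)*(3) - (-4)*(4) + (3)*(1) = 22
vB = -8*e1 - 8*e2 - 8*e3 + 22*e123


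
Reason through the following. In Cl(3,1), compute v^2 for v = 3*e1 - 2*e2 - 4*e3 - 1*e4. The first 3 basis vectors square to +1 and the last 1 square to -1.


v^2 = sum of c_i^2 * e_i^2
Positive signature terms (e_i^2 = +1): 3^2 + (-2)^2 + (-4)^2 = 29
Negative signature terms (e_j^2 = -1): (-1)^2 = 1
v^2 = 29 - 1 = 28


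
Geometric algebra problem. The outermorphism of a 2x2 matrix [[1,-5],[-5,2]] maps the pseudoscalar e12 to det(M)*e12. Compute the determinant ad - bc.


The outermorphism of a linear map f sends e1^e2 to f(e1)^f(e2).
f(e1) = 1*e1 - 5*e2
f(e2) = -5*e1 + 2*e2
f(e1) ^ f(e2) = (1*e1 - 5*e2) ^ (-5*e1 + 2*e2)
= 1*2*e12 + (-5)*(-5)*e21
= (2 - 25)*e12
= -23*e12
Coefficient = -23


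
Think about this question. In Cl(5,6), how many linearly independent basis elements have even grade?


Even subalgebra dimension = 2^(n-1)
n = 5 + 6 = 11
2^(11 - 1) = 2^10 = 1024
Verification: sum of C(11,k) for even k = 1 + 55 + 330 + 462 + 165 + 11 = 1024
Result = 1024


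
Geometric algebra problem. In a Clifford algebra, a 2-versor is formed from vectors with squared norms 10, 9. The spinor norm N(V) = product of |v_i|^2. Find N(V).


Spinor norm N(V) = |v1|^2 * |v2|^2 * ... * |v2|^2
= 10 * 9
Running product: 10, 90
N(V) = 90


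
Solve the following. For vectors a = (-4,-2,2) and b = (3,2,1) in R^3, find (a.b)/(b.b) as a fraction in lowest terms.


Projection coefficient = (a . b) / (b . b)
a . b = (-4)*3 + (-2)*2 + 2*1
= -12 + (-4) + 2 = -14
b . b = 3^2 + 2^2 + 1^2
= 9 + 4 + 1 = 14
Coefficient = -14/14
In lowest terms: -1/1


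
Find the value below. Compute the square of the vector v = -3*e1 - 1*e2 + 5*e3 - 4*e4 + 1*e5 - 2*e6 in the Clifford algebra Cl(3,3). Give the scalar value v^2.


v^2 = sum of c_i^2 * e_i^2
Positive signature terms (e_i^2 = +1): (-3)^2 + (-1)^2 + 5^2 = 35
Negative signature terms (e_j^2 = -1): (-4)^2 + 1^2 + (-2)^2 = 21
v^2 = 35 - 21 = 14


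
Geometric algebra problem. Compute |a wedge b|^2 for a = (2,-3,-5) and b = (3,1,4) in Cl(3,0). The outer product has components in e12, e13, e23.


a wedge b = (a1*b2 - a2*b1)*e12 + (a1*b3 - a3*b1)*e13 + (a2*b3 - a3*b2)*e23
e12 coeff: 2*1 - (-3)*3 = 2 - (-9) = 11
e13 coeff: 2*4 - (-5)*3 = 8 - (-15) = 23
e23 coeff: (-3)*4 - (-5)*1 = -12 - (-5) = -7
|a wedge b|^2 = 11^2 + 23^2 + (-7)^2
= 121 + 529 + 49
= 699


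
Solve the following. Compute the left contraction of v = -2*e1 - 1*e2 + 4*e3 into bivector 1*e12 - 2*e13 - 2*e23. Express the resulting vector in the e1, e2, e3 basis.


Left contraction v _| B = <vB>_1 (grade-1 part of the geometric product vB).
Using e1_|e12 = e2, e2_|e12 = -e1, e1_|e13 = e3, e3_|e13 = -e1, e2_|e23 = e3, e3_|e23 = -e2:
e1 coeff: -v2*b12 - v3*b13 = -(-1)*(1) - (4)*(-2) = 9
e2 coeff: v1*b12 - v3*b23 = (-2)*(1) - (4)*(-2) = 6
e3 coeff: v1*b13 + v2*b23 = (-2)*(-2) + (-1)*(-2) = 6
v _| B = 9*e1 + 6*e2 + 6*e3


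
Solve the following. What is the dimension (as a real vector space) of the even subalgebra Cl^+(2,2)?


Even subalgebra dimension = 2^(n-1)
n = 2 + 2 = 4
2^(4 - 1) = 2^3 = 8
Verification: sum of C(4,k) for even k = 1 + 6 + 1 = 8
Result = 8


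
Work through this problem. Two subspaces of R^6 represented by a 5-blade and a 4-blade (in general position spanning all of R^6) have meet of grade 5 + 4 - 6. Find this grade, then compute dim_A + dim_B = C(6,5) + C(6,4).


Meet grade = grade(A) + grade(B) - n
= 5 + 4 - 6 = 3
C(6,5) = 6
C(6,4) = 15
dim_A + dim_B = 6 + 15 = 21


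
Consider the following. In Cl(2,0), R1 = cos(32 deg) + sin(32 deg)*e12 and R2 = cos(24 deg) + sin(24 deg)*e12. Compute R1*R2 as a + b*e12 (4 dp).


Same-plane rotors commute and their half-angles add:
R1*R2 = cos(a1 + a2) + sin(a1 + a2)*e12.
a1 + a2 = 32 + 24 = 56 deg
cos(56 deg) = 0.5592
sin(56 deg) = 0.8290
R1*R2 = 0.5592 + 0.8290*e12


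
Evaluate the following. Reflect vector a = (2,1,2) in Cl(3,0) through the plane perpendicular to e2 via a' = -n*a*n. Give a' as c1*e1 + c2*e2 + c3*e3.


Reflection formula: a' = -n*a*n, with n = e2 (unit vector, n^2 = 1).
For reflection through hyperplane perp to e2:
The component along e2 flips sign, others stay.
a = (2, 1, 2)
a' = (2, -1, 2)
a' = 2*e1 - 1*e2 + 2*e3


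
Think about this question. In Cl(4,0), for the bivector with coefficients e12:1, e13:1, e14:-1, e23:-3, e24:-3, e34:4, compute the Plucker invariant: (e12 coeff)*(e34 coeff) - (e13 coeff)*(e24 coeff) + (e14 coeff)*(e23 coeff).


Plucker relation: af - be + cd
a*f = 1*4 = 4
b*e = 1*(-3) = -3
c*d = (-1)*(-3) = 3
af - be + cd = 4 - (-3) + 3
= 10


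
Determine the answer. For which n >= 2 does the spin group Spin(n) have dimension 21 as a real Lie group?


dim Spin(n) = dim so(n) = n(n-1)/2.
Solve n(n-1)/2 = 21, i.e. n^2 - n - 42 = 0.
Discriminant = 1 + 8*21 = 169
n = (1 + sqrt(169))/2 = (1 + 13)/2 = 7


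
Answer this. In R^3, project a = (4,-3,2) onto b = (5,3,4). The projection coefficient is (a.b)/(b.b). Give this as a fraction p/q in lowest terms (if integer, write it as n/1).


Projection coefficient = (a . b) / (b . b)
a . b = 4*5 + (-3)*3 + 2*4
= 20 + (-9) + 8 = 19
b . b = 5^2 + 3^2 + 4^2
= 25 + 9 + 16 = 50
Coefficient = 19/50
In lowest terms: 19/50


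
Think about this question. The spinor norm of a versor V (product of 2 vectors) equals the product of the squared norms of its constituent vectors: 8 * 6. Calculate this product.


Spinor norm N(V) = |v1|^2 * |v2|^2 * ... * |v2|^2
= 8 * 6
Running product: 8, 48
N(V) = 48


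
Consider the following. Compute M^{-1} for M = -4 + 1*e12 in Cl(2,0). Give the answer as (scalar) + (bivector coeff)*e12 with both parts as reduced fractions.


M = -4 + 1*e12, where e12^2 = -1.
Since M commutes with its reverse ~M = a - b*e12, M * ~M = a^2 - b^2*e12^2 = a^2 + b^2.
So M^{-1} = ~M / (a^2 + b^2) = (a - b*e12)/(a^2 + b^2).
a^2 + b^2 = 16 + 1 = 17
Scalar part = -4/17 = -4/17
Bivector coeff = -1/17 = -1/17
M^{-1} = -4/17 - 1/17*e12


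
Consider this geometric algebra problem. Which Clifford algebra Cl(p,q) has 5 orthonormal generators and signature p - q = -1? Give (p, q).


We need p + q = 5 and p - q = -1.
Adding: 2p = 5 + (-1) = 4, so p = 2.
Then q = 5 - 2 = 3.
(p, q) = (2, 3)


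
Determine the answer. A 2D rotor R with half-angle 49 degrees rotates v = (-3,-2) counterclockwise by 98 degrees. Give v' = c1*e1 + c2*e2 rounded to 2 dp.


Rotor R = cos(49deg) - sin(49deg)*e12
Rotation angle theta = 2 * 49 = 98 degrees
v' = R*v*~R rotates v by theta.
cos(98deg) = -0.1392, sin(98deg) = 0.9903
v'_1 = -3*cos(98deg) - (-2)*sin(98deg)
= -3*(-0.1392) - (-2)*0.9903
= 2.40
v'_2 = -3*sin(98deg) + (-2)*cos(98deg)
= -3*0.9903 + (-2)*(-0.1392)
= -2.69
v' = 2.40*e1 - 2.69*e2


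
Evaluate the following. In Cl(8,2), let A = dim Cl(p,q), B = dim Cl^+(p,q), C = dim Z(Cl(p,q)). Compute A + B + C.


n = 8 + 2 = 10
Total dim = 2^10 = 1024
Even subalgebra dim = 2^9 = 512
n is even, so center dim = 1
Sum = 1024 + 512 + 1 = 1537


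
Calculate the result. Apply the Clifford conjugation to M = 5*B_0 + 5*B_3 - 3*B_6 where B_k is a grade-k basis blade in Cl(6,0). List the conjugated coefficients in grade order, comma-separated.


Clifford conjugate sign for grade k: (-1)^(k(k+1)/2)
Grade 0: (-1)^(0*1/2) = (-1)^0 = 1, coeff 5 -> 5
Grade 3: (-1)^(3*4/2) = (-1)^6 = 1, coeff 5 -> 5
Grade 6: (-1)^(6*7/2) = (-1)^21 = -1, coeff -3 -> 3
Conjugated coefficients: 5, 5, 3


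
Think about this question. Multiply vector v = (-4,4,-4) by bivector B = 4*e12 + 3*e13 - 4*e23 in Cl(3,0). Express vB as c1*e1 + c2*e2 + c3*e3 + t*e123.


vB has grade-1 (vector) and grade-3 (trivector) parts: vB = (v _| B) + (v ^ B).
Vector part <vB>_1:
  e1: -v2*b12 - v3*b13 = -(4)*(4) - (-4)*(3) = -4
  e2: v1*b12 - v3*b23 = (-4)*(4) - (-4)*(-4) = -32
  e3: v1*b13 + v2*b23 = (-4)*(3) + (4)*(-4) = -28
Trivector part <vB>_3:
  e123: v1*b23 - v2*b13 + v3*b12 = (-4)*(-4) - (4)*(3) + (-4)*(4) = -12
vB = -4*e1 - 32*e2 - 28*e3 - 12*e123


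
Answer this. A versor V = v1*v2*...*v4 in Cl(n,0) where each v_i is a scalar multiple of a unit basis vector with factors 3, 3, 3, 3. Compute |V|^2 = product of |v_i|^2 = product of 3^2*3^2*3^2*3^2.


Each vector v_i has |v_i|^2 = s_i^2
Squared scales: 3^2 = 9, 3^2 = 9, 3^2 = 9, 3^2 = 9
|V|^2 = 9 * 9 * 9 * 9
= 6561


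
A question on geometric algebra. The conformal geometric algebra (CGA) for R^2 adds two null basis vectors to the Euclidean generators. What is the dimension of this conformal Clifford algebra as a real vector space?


The conformal model of R^2 uses Cl(3,1): the 2 Euclidean generators plus two extra orthogonal generators e+ (e+^2 = +1) and e- (e-^2 = -1), from which the null vectors e0, einf are built.
Number of generators m = 2 + 2 = 4.
dim Cl(p,q) = 2^m = 2^4 = 16


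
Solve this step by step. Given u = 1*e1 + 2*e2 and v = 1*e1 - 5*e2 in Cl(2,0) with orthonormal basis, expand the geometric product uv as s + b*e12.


Expand: (1*e1 + 2*e2)(1*e1 - 5*e2)
= 1*1*e1e1 + 1*(-5)*e1e2 + 2*1*e2e1 + 2*(-5)*e2e2
Using e1^2 = e2^2 = 1, e2e1 = -e1e2:
Scalar part s = 1*1 + 2*(-5) = 1 + (-10) = -9
Bivector part b = 1*(-5) - 2*1 = -5 - 2 = -7
uv = -9 - 7*e12


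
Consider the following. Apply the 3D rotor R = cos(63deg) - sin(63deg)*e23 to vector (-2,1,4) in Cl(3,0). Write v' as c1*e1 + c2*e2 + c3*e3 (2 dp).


Rotor R = cos(63deg) - sin(63deg)*e23
Rotation angle theta = 2 * 63 = 126 degrees in the e23 plane (e2 -> e3).
The component perpendicular to the plane (e1) is invariant: v'_1 = v1 = -2.00
cos(126deg) = -0.5878, sin(126deg) = 0.8090
v'_2 = v2*cos(theta) - v3*sin(theta) = 1*(-0.5878) - 4*0.8090 = -3.82
v'_3 = v2*sin(theta) + v3*cos(theta) = 1*0.8090 + 4*(-0.5878) = -1.54
v' = -2.00*e1 - 3.82*e2 - 1.54*e3


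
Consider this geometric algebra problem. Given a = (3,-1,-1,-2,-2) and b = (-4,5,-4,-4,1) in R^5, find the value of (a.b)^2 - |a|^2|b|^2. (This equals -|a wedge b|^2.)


a . b = 3*(-4) + (-1)*5 + (-1)*(-4) + (-2)*(-4) + (-2)*1
= -12 + (-5) + 4 + 8 + (-2) = -7
|a|^2 = 3^2 + (-1)^2 + (-1)^2 + (-2)^2 + (-2)^2 = 19
|b|^2 = (-4)^2 + 5^2 + (-4)^2 + (-4)^2 + 1^2 = 74
(a.b)^2 = (-7)^2 = 49
|a|^2 * |b|^2 = 19 * 74 = 1406
Result = 49 - 1406 = -1357


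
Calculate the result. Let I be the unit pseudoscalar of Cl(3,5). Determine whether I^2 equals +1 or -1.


The pseudoscalar I = e1...e_n (product of all n generators) of Cl(p,q) satisfies I^2 = (-1)^(q + n(n-1)/2).
p = 3, q = 5, n = p + q = 8
n(n-1)/2 = 8 * 7 / 2 = 28
Exponent = q + n(n-1)/2 = 5 + 28 = 33
I^2 = (-1)^33 = -1


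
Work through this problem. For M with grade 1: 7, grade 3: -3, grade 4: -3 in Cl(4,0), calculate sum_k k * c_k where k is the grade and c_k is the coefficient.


Grade-weighted sum = sum of grade_k * coefficient_k
1*7 = 7
3*(-3) = -9
4*(-3) = -12
Total = 7 + (-9) + (-12) = -14


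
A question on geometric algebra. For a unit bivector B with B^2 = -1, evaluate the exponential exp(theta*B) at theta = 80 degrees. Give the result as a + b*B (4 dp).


For a unit bivector B with B^2 = -1, the exponential series gives
e^(theta*B) = cos(theta) + sin(theta)*B (the GA analogue of Euler's formula).
theta = 80 degrees = 1.396263 rad
cos(80 deg) = 0.1736
sin(80 deg) = 0.9848
exp(theta*B) = 0.1736 + 0.9848*B


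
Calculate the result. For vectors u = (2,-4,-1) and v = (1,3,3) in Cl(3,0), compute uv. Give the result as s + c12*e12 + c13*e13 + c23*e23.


In Cl(3,0): e_i^2 = 1, e_ie_j = -e_je_i for i != j.
Scalar part = u . v = 2*1 + (-4)*3 + (-1)*3
= 2 + (-12) + (-3) = -13
e12 coeff = 2*3 - (-4)*1 = 6 - (-4) = 10
e13 coeff = 2*3 - (-1)*1 = 6 - (-1) = 7
e23 coeff = (-4)*3 - (-1)*3 = -12 - (-3) = -9
uv = -13 + 10*e12 + 7*e13 - 9*e23


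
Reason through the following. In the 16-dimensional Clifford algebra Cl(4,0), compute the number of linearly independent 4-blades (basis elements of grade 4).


Number of grade-k basis blades in Cl(p,q) with n = p + q is C(n, k).
n = 4 + 0 = 4
C(4, 4) = 4! / (4! * 0!)
= 24 / (24 * 1)
= 1


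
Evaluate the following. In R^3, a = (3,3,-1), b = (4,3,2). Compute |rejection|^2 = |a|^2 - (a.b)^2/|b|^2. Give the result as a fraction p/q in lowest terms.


|a|^2 = 3^2 + 3^2 + (-1)^2 = 19
|b|^2 = 4^2 + 3^2 + 2^2 = 29
a . b = 3*4 + 3*3 + (-1)*2 = 19
(a.b)^2 = 19^2 = 361
|rej|^2 = 19 - 361/29
= (551 - 361)/29
= 190/29
In lowest terms: 190/29


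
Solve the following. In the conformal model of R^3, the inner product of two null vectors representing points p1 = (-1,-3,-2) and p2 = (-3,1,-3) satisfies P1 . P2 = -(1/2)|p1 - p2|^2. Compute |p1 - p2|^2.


p1 - p2 = (2, -4, 1)
|p1 - p2|^2 = 2^2 + (-4)^2 + 1^2
= 4 + 16 + 1
= 21


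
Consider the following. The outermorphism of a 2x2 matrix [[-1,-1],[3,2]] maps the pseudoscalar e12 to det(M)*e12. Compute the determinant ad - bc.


The outermorphism of a linear map f sends e1^e2 to f(e1)^f(e2).
f(e1) = -1*e1 + 3*e2
f(e2) = -1*e1 + 2*e2
f(e1) ^ f(e2) = (-1*e1 + 3*e2) ^ (-1*e1 + 2*e2)
= (-1)*2*e12 + 3*(-1)*e21
= (-2 - (-3))*e12
= 1*e12
Coefficient = 1


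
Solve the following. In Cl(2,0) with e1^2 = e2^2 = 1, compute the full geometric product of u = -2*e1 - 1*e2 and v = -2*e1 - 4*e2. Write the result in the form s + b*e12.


Expand: (-2*e1 - 1*e2)(-2*e1 - 4*e2)
= (-2)*(-2)*e1e1 + (-2)*(-4)*e1e2 + (-1)*(-2)*e2e1 + (-1)*(-4)*e2e2
Using e1^2 = e2^2 = 1, e2e1 = -e1e2:
Scalar part s = (-2)*(-2) + (-1)*(-4) = 4 + 4 = 8
Bivector part b = (-2)*(-4) - (-1)*(-2) = 8 - 2 = 6
uv = 8 + 6*e12


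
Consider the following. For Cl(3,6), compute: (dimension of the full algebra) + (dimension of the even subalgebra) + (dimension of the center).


n = 3 + 6 = 9
Total dim = 2^9 = 512
Even subalgebra dim = 2^8 = 256
n is odd, so center dim = 2
Sum = 512 + 256 + 2 = 770


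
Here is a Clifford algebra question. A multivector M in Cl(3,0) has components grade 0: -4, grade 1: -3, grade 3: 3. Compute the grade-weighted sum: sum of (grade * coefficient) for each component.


Grade-weighted sum = sum of grade_k * coefficient_k
0*(-4) = 0
1*(-3) = -3
3*3 = 9
Total = 0 + (-3) + 9 = 6


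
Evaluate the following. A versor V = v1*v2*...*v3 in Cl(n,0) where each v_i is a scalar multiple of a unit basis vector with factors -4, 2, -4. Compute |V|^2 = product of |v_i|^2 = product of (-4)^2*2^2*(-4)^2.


Each vector v_i has |v_i|^2 = s_i^2
Squared scales: (-4)^2 = 16, 2^2 = 4, (-4)^2 = 16
|V|^2 = 16 * 4 * 16
= 1024


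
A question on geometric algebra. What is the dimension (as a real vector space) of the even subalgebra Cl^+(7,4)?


Even subalgebra dimension = 2^(n-1)
n = 7 + 4 = 11
2^(11 - 1) = 2^10 = 1024
Verification: sum of C(11,k) for even k = 1 + 55 + 330 + 462 + 165 + 11 = 1024
Result = 1024


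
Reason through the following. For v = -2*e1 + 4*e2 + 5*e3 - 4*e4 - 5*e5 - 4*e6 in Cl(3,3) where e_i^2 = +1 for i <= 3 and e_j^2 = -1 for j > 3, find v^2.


v^2 = sum of c_i^2 * e_i^2
Positive signature terms (e_i^2 = +1): (-2)^2 + 4^2 + 5^2 = 45
Negative signature terms (e_j^2 = -1): (-4)^2 + (-5)^2 + (-4)^2 = 57
v^2 = 45 - 57 = -12


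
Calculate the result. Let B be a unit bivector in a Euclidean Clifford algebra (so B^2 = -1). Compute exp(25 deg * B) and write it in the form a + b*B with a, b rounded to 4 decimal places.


For a unit bivector B with B^2 = -1, the exponential series gives
e^(theta*B) = cos(theta) + sin(theta)*B (the GA analogue of Euler's formula).
theta = 25 degrees = 0.436332 rad
cos(25 deg) = 0.9063
sin(25 deg) = 0.4226
exp(theta*B) = 0.9063 + 0.4226*B


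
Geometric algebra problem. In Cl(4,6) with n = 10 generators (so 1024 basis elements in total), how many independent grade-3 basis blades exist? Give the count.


Number of grade-k basis blades in Cl(p,q) with n = p + q is C(n, k).
n = 4 + 6 = 10
C(10, 3) = 10! / (3! * 7!)
= 3628800 / (6 * 5040)
= 120


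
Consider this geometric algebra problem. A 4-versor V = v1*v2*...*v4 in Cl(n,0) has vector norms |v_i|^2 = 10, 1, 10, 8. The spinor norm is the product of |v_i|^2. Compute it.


Spinor norm N(V) = |v1|^2 * |v2|^2 * ... * |v4|^2
= 10 * 1 * 10 * 8
Running product: 10, 10, 100, 800
N(V) = 800


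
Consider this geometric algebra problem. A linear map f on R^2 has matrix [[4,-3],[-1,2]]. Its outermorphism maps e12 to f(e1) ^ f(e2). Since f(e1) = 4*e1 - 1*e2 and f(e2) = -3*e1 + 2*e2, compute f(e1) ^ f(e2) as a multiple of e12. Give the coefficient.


The outermorphism of a linear map f sends e1^e2 to f(e1)^f(e2).
f(e1) = 4*e1 - 1*e2
f(e2) = -3*e1 + 2*e2
f(e1) ^ f(e2) = (4*e1 - 1*e2) ^ (-3*e1 + 2*e2)
= 4*2*e12 + (-1)*(-3)*e21
= (8 - 3)*e12
= 5*e12
Coefficient = 5
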